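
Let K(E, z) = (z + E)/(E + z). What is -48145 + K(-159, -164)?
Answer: -48144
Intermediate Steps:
K(E, z) = 1 (K(E, z) = (E + z)/(E + z) = 1)
-48145 + K(-159, -164) = -48145 + 1 = -48144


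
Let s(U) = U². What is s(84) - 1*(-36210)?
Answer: 43266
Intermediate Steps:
s(84) - 1*(-36210) = 84² - 1*(-36210) = 7056 + 36210 = 43266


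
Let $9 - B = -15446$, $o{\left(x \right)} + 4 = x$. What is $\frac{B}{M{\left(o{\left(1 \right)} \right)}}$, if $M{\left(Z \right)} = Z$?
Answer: $- \frac{15455}{3} \approx -5151.7$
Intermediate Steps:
$o{\left(x \right)} = -4 + x$
$B = 15455$ ($B = 9 - -15446 = 9 + 15446 = 15455$)
$\frac{B}{M{\left(o{\left(1 \right)} \right)}} = \frac{15455}{-4 + 1} = \frac{15455}{-3} = 15455 \left(- \frac{1}{3}\right) = - \frac{15455}{3}$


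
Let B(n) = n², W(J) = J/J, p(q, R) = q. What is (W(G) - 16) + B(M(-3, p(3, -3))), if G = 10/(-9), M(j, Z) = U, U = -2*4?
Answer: 49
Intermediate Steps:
U = -8
M(j, Z) = -8
G = -10/9 (G = 10*(-⅑) = -10/9 ≈ -1.1111)
W(J) = 1
(W(G) - 16) + B(M(-3, p(3, -3))) = (1 - 16) + (-8)² = -15 + 64 = 49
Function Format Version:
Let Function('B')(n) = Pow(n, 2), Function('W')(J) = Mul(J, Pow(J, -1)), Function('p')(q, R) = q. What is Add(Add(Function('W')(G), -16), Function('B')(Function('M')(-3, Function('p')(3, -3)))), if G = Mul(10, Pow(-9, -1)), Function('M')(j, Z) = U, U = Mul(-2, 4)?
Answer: 49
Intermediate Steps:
U = -8
Function('M')(j, Z) = -8
G = Rational(-10, 9) (G = Mul(10, Rational(-1, 9)) = Rational(-10, 9) ≈ -1.1111)
Function('W')(J) = 1
Add(Add(Function('W')(G), -16), Function('B')(Function('M')(-3, Function('p')(3, -3)))) = Add(Add(1, -16), Pow(-8, 2)) = Add(-15, 64) = 49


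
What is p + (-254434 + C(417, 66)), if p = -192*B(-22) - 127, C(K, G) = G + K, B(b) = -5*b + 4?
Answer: -275966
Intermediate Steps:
B(b) = 4 - 5*b
p = -22015 (p = -192*(4 - 5*(-22)) - 127 = -192*(4 + 110) - 127 = -192*114 - 127 = -21888 - 127 = -22015)
p + (-254434 + C(417, 66)) = -22015 + (-254434 + (66 + 417)) = -22015 + (-254434 + 483) = -22015 - 253951 = -275966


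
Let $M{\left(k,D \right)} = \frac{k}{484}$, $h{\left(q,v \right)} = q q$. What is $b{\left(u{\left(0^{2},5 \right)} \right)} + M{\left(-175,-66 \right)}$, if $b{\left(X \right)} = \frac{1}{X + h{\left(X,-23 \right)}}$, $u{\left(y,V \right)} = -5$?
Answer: $- \frac{377}{1210} \approx -0.31157$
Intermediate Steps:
$h{\left(q,v \right)} = q^{2}$
$M{\left(k,D \right)} = \frac{k}{484}$ ($M{\left(k,D \right)} = k \frac{1}{484} = \frac{k}{484}$)
$b{\left(X \right)} = \frac{1}{X + X^{2}}$
$b{\left(u{\left(0^{2},5 \right)} \right)} + M{\left(-175,-66 \right)} = \frac{1}{\left(-5\right) \left(1 - 5\right)} + \frac{1}{484} \left(-175\right) = - \frac{1}{5 \left(-4\right)} - \frac{175}{484} = \left(- \frac{1}{5}\right) \left(- \frac{1}{4}\right) - \frac{175}{484} = \frac{1}{20} - \frac{175}{484} = - \frac{377}{1210}$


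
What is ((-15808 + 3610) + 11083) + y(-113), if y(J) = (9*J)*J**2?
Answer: -12987188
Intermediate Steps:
y(J) = 9*J**3
((-15808 + 3610) + 11083) + y(-113) = ((-15808 + 3610) + 11083) + 9*(-113)**3 = (-12198 + 11083) + 9*(-1442897) = -1115 - 12986073 = -12987188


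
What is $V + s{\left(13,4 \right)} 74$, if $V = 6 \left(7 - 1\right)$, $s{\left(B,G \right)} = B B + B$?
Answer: $13504$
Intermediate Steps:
$s{\left(B,G \right)} = B + B^{2}$ ($s{\left(B,G \right)} = B^{2} + B = B + B^{2}$)
$V = 36$ ($V = 6 \cdot 6 = 36$)
$V + s{\left(13,4 \right)} 74 = 36 + 13 \left(1 + 13\right) 74 = 36 + 13 \cdot 14 \cdot 74 = 36 + 182 \cdot 74 = 36 + 13468 = 13504$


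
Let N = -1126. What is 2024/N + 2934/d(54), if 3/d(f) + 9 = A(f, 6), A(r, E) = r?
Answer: 24776618/563 ≈ 44008.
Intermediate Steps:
d(f) = 3/(-9 + f)
2024/N + 2934/d(54) = 2024/(-1126) + 2934/((3/(-9 + 54))) = 2024*(-1/1126) + 2934/((3/45)) = -1012/563 + 2934/((3*(1/45))) = -1012/563 + 2934/(1/15) = -1012/563 + 2934*15 = -1012/563 + 44010 = 24776618/563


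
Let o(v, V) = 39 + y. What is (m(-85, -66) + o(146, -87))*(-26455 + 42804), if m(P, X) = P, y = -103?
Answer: -2436001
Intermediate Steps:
o(v, V) = -64 (o(v, V) = 39 - 103 = -64)
(m(-85, -66) + o(146, -87))*(-26455 + 42804) = (-85 - 64)*(-26455 + 42804) = -149*16349 = -2436001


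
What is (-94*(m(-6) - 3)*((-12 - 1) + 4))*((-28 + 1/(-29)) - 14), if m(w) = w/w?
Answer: 2062548/29 ≈ 71122.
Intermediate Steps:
m(w) = 1
(-94*(m(-6) - 3)*((-12 - 1) + 4))*((-28 + 1/(-29)) - 14) = (-94*(1 - 3)*((-12 - 1) + 4))*((-28 + 1/(-29)) - 14) = (-(-188)*(-13 + 4))*((-28 - 1/29) - 14) = (-(-188)*(-9))*(-813/29 - 14) = -94*18*(-1219/29) = -1692*(-1219/29) = 2062548/29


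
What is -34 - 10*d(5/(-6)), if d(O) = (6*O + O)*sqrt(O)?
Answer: -34 + 175*I*sqrt(30)/18 ≈ -34.0 + 53.251*I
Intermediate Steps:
d(O) = 7*O**(3/2) (d(O) = (7*O)*sqrt(O) = 7*O**(3/2))
-34 - 10*d(5/(-6)) = -34 - 70*(5/(-6))**(3/2) = -34 - 70*(5*(-1/6))**(3/2) = -34 - 70*(-5/6)**(3/2) = -34 - 70*(-5*I*sqrt(30)/36) = -34 - (-175)*I*sqrt(30)/18 = -34 + 175*I*sqrt(30)/18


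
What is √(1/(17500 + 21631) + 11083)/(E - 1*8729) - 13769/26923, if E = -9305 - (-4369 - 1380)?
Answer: -13769/26923 - √16970679328494/480724335 ≈ -0.51999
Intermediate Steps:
E = -3556 (E = -9305 - 1*(-5749) = -9305 + 5749 = -3556)
√(1/(17500 + 21631) + 11083)/(E - 1*8729) - 13769/26923 = √(1/(17500 + 21631) + 11083)/(-3556 - 1*8729) - 13769/26923 = √(1/39131 + 11083)/(-3556 - 8729) - 13769*1/26923 = √(1/39131 + 11083)/(-12285) - 13769/26923 = √(433688874/39131)*(-1/12285) - 13769/26923 = (√16970679328494/39131)*(-1/12285) - 13769/26923 = -√16970679328494/480724335 - 13769/26923 = -13769/26923 - √16970679328494/480724335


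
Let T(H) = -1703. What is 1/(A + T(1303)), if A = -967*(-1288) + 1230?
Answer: 1/1245023 ≈ 8.0320e-7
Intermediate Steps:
A = 1246726 (A = 1245496 + 1230 = 1246726)
1/(A + T(1303)) = 1/(1246726 - 1703) = 1/1245023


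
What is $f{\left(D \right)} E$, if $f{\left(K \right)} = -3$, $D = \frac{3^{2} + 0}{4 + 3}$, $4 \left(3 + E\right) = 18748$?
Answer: $-14052$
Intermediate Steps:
$E = 4684$ ($E = -3 + \frac{1}{4} \cdot 18748 = -3 + 4687 = 4684$)
$D = \frac{9}{7}$ ($D = \frac{9 + 0}{7} = 9 \cdot \frac{1}{7} = \frac{9}{7} \approx 1.2857$)
$f{\left(D \right)} E = \left(-3\right) 4684 = -14052$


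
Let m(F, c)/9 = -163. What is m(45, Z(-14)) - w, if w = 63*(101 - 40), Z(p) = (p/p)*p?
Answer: -5310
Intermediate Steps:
Z(p) = p (Z(p) = 1*p = p)
m(F, c) = -1467 (m(F, c) = 9*(-163) = -1467)
w = 3843 (w = 63*61 = 3843)
m(45, Z(-14)) - w = -1467 - 1*3843 = -1467 - 3843 = -5310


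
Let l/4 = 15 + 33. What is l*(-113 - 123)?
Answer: -45312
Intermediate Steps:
l = 192 (l = 4*(15 + 33) = 4*48 = 192)
l*(-113 - 123) = 192*(-113 - 123) = 192*(-236) = -45312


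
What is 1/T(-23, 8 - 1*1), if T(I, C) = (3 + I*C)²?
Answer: 1/24964 ≈ 4.0058e-5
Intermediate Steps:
T(I, C) = (3 + C*I)²
1/T(-23, 8 - 1*1) = 1/((3 + (8 - 1*1)*(-23))²) = 1/((3 + (8 - 1)*(-23))²) = 1/((3 + 7*(-23))²) = 1/((3 - 161)²) = 1/((-158)²) = 1/24964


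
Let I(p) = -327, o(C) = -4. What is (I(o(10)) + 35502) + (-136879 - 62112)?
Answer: -163816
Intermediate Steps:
(I(o(10)) + 35502) + (-136879 - 62112) = (-327 + 35502) + (-136879 - 62112) = 35175 - 198991 = -163816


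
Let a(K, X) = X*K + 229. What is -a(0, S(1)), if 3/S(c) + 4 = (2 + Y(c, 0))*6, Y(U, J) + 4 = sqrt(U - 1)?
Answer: -229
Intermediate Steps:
Y(U, J) = -4 + sqrt(-1 + U) (Y(U, J) = -4 + sqrt(U - 1) = -4 + sqrt(-1 + U))
S(c) = 3/(-16 + 6*sqrt(-1 + c)) (S(c) = 3/(-4 + (2 + (-4 + sqrt(-1 + c)))*6) = 3/(-4 + (-2 + sqrt(-1 + c))*6) = 3/(-4 + (-12 + 6*sqrt(-1 + c))) = 3/(-16 + 6*sqrt(-1 + c)))
a(K, X) = 229 + K*X (a(K, X) = K*X + 229 = 229 + K*X)
-a(0, S(1)) = -(229 + 0*(3/(2*(-8 + 3*sqrt(-1 + 1))))) = -(229 + 0*(3/(2*(-8 + 3*sqrt(0))))) = -(229 + 0*(3/(2*(-8 + 3*0)))) = -(229 + 0*(3/(2*(-8 + 0)))) = -(229 + 0*((3/2)/(-8))) = -(229 + 0*((3/2)*(-1/8))) = -(229 + 0*(-3/16)) = -(229 + 0) = -1*229 = -229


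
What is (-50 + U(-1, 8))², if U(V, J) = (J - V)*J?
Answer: 484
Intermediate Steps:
U(V, J) = J*(J - V)
(-50 + U(-1, 8))² = (-50 + 8*(8 - 1*(-1)))² = (-50 + 8*(8 + 1))² = (-50 + 8*9)² = (-50 + 72)² = 22² = 484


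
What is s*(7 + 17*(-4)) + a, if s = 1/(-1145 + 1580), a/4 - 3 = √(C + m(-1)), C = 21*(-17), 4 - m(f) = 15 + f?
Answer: 5159/435 + 4*I*√367 ≈ 11.86 + 76.629*I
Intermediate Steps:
m(f) = -11 - f (m(f) = 4 - (15 + f) = 4 + (-15 - f) = -11 - f)
C = -357
a = 12 + 4*I*√367 (a = 12 + 4*√(-357 + (-11 - 1*(-1))) = 12 + 4*√(-357 + (-11 + 1)) = 12 + 4*√(-357 - 10) = 12 + 4*√(-367) = 12 + 4*(I*√367) = 12 + 4*I*√367 ≈ 12.0 + 76.629*I)
s = 1/435 ≈ 0.0022989
s*(7 + 17*(-4)) + a = (7 + 17*(-4))/435 + (12 + 4*I*√367) = (7 - 68)/435 + (12 + 4*I*√367) = (1/435)*(-61) + (12 + 4*I*√367) = -61/435 + (12 + 4*I*√367) = 5159/435 + 4*I*√367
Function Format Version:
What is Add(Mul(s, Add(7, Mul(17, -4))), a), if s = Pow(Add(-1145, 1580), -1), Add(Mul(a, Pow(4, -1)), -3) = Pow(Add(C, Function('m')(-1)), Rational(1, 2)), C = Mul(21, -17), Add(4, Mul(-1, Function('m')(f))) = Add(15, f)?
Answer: Add(Rational(5159, 435), Mul(4, I, Pow(367, Rational(1, 2)))) ≈ Add(11.860, Mul(76.629, I))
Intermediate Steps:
Function('m')(f) = Add(-11, Mul(-1, f)) (Function('m')(f) = Add(4, Mul(-1, Add(15, f))) = Add(4, Add(-15, Mul(-1, f))) = Add(-11, Mul(-1, f)))
C = -357
a = Add(12, Mul(4, I, Pow(367, Rational(1, 2)))) (a = Add(12, Mul(4, Pow(Add(-357, Add(-11, Mul(-1, -1))), Rational(1, 2)))) = Add(12, Mul(4, Pow(Add(-357, Add(-11, 1)), Rational(1, 2)))) = Add(12, Mul(4, Pow(Add(-357, -10), Rational(1, 2)))) = Add(12, Mul(4, Pow(-367, Rational(1, 2)))) = Add(12, Mul(4, Mul(I, Pow(367, Rational(1, 2))))) = Add(12, Mul(4, I, Pow(367, Rational(1, 2)))) ≈ Add(12.000, Mul(76.629, I)))
s = Rational(1, 435) (s = Pow(435, -1) = Rational(1, 435) ≈ 0.0022989)
Add(Mul(s, Add(7, Mul(17, -4))), a) = Add(Mul(Rational(1, 435), Add(7, Mul(17, -4))), Add(12, Mul(4, I, Pow(367, Rational(1, 2))))) = Add(Mul(Rational(1, 435), Add(7, -68)), Add(12, Mul(4, I, Pow(367, Rational(1, 2))))) = Add(Mul(Rational(1, 435), -61), Add(12, Mul(4, I, Pow(367, Rational(1, 2))))) = Add(Rational(-61, 435), Add(12, Mul(4, I, Pow(367, Rational(1, 2))))) = Add(Rational(5159, 435), Mul(4, I, Pow(367, Rational(1, 2))))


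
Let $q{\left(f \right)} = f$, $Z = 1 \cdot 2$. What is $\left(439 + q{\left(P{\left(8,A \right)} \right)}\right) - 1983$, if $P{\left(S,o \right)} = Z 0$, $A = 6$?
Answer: $-1544$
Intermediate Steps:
$Z = 2$
$P{\left(S,o \right)} = 0$ ($P{\left(S,o \right)} = 2 \cdot 0 = 0$)
$\left(439 + q{\left(P{\left(8,A \right)} \right)}\right) - 1983 = \left(439 + 0\right) - 1983 = 439 - 1983 = -1544$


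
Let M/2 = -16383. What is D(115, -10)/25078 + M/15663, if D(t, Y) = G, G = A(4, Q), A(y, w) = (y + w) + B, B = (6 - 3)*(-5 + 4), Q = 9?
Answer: -136924853/65466119 ≈ -2.0915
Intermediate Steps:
M = -32766 (M = 2*(-16383) = -32766)
B = -3 (B = 3*(-1) = -3)
A(y, w) = -3 + w + y (A(y, w) = (y + w) - 3 = (w + y) - 3 = -3 + w + y)
G = 10 (G = -3 + 9 + 4 = 10)
D(t, Y) = 10
D(115, -10)/25078 + M/15663 = 10/25078 - 32766/15663 = 10*(1/25078) - 32766*1/15663 = 5/12539 - 10922/5221 = -136924853/65466119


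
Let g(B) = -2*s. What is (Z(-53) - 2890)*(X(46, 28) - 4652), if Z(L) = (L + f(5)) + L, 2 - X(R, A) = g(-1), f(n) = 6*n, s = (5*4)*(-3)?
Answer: 14147820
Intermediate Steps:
s = -60 (s = 20*(-3) = -60)
g(B) = 120 (g(B) = -2*(-60) = 120)
X(R, A) = -118 (X(R, A) = 2 - 1*120 = 2 - 120 = -118)
Z(L) = 30 + 2*L (Z(L) = (L + 6*5) + L = (L + 30) + L = (30 + L) + L = 30 + 2*L)
(Z(-53) - 2890)*(X(46, 28) - 4652) = ((30 + 2*(-53)) - 2890)*(-118 - 4652) = ((30 - 106) - 2890)*(-4770) = (-76 - 2890)*(-4770) = -2966*(-4770) = 14147820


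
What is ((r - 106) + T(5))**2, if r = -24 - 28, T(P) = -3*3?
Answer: 27889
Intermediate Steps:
T(P) = -9
r = -52
((r - 106) + T(5))**2 = ((-52 - 106) - 9)**2 = (-158 - 9)**2 = (-167)**2 = 27889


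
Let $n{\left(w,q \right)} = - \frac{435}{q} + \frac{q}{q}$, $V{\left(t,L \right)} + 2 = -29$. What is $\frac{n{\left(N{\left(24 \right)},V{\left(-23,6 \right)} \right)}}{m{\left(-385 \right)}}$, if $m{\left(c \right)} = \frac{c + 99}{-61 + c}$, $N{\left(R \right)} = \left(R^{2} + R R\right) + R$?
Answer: $\frac{103918}{4433} \approx 23.442$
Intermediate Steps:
$V{\left(t,L \right)} = -31$ ($V{\left(t,L \right)} = -2 - 29 = -31$)
$N{\left(R \right)} = R + 2 R^{2}$ ($N{\left(R \right)} = \left(R^{2} + R^{2}\right) + R = 2 R^{2} + R = R + 2 R^{2}$)
$n{\left(w,q \right)} = 1 - \frac{435}{q}$ ($n{\left(w,q \right)} = - \frac{435}{q} + 1 = 1 - \frac{435}{q}$)
$m{\left(c \right)} = \frac{99 + c}{-61 + c}$
$\frac{n{\left(N{\left(24 \right)},V{\left(-23,6 \right)} \right)}}{m{\left(-385 \right)}} = \frac{\frac{1}{-31} \left(-435 - 31\right)}{\frac{1}{-61 - 385} \left(99 - 385\right)} = \frac{\left(- \frac{1}{31}\right) \left(-466\right)}{\frac{1}{-446} \left(-286\right)} = \frac{466}{31 \left(\left(- \frac{1}{446}\right) \left(-286\right)\right)} = \frac{466}{31 \cdot \frac{143}{223}} = \frac{466}{31} \cdot \frac{223}{143} = \frac{103918}{4433}$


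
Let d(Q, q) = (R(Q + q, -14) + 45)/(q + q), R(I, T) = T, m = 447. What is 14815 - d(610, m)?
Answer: 13244579/894 ≈ 14815.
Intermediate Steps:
d(Q, q) = 31/(2*q) (d(Q, q) = (-14 + 45)/(q + q) = 31/((2*q)) = 31*(1/(2*q)) = 31/(2*q))
14815 - d(610, m) = 14815 - 31/(2*447) = 14815 - 1*31/894 = 14815 - 31/894 = 13244579/894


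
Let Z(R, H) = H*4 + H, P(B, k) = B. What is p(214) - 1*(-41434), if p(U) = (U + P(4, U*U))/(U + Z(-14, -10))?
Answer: 3397697/82 ≈ 41435.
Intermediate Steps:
Z(R, H) = 5*H (Z(R, H) = 4*H + H = 5*H)
p(U) = (4 + U)/(-50 + U) (p(U) = (U + 4)/(U + 5*(-10)) = (4 + U)/(U - 50) = (4 + U)/(-50 + U))
p(214) - 1*(-41434) = (4 + 214)/(-50 + 214) - 1*(-41434) = 218/164 + 41434 = (1/164)*218 + 41434 = 109/82 + 41434 = 3397697/82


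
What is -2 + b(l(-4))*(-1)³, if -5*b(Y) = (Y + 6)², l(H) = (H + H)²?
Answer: 978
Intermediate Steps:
l(H) = 4*H² (l(H) = (2*H)² = 4*H²)
b(Y) = -(6 + Y)²/5 (b(Y) = -(Y + 6)²/5 = -(6 + Y)²/5)
-2 + b(l(-4))*(-1)³ = -2 - (6 + 4*(-4)²)²/5*(-1)³ = -2 - (6 + 4*16)²/5*(-1) = -2 - (6 + 64)²/5*(-1) = -2 - ⅕*70²*(-1) = -2 - ⅕*4900*(-1) = -2 - 980*(-1) = -2 + 980 = 978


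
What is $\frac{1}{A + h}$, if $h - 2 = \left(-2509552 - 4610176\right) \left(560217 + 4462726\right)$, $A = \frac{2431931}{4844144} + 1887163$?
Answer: $- \frac{4844144}{173236210066636340885} \approx -2.7963 \cdot 10^{-14}$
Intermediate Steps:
$A = \frac{9141691755403}{4844144}$ ($A = 2431931 \cdot \frac{1}{4844144} + 1887163 = \frac{2431931}{4844144} + 1887163 = \frac{9141691755403}{4844144} \approx 1.8872 \cdot 10^{6}$)
$h = -35761987919502$ ($h = 2 + \left(-2509552 - 4610176\right) \left(560217 + 4462726\right) = 2 - 35761987919504 = -35761987919502$)
$\frac{1}{A + h} = \frac{1}{\frac{9141691755403}{4844144} - 35761987919502} = \frac{1}{- \frac{173236210066636340885}{4844144}} = - \frac{4844144}{173236210066636340885}$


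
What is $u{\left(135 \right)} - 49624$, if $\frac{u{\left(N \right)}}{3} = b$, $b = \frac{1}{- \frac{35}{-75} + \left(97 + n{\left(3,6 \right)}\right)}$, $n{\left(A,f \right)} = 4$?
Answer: $- \frac{75527683}{1522} \approx -49624.0$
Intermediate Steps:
$b = \frac{15}{1522}$ ($b = \frac{1}{- \frac{35}{-75} + \left(97 + 4\right)} = \frac{1}{\left(-35\right) \left(- \frac{1}{75}\right) + 101} = \frac{1}{\frac{7}{15} + 101} = \frac{1}{\frac{1522}{15}} = \frac{15}{1522} \approx 0.0098554$)
$u{\left(N \right)} = \frac{45}{1522}$ ($u{\left(N \right)} = 3 \cdot \frac{15}{1522} = \frac{45}{1522}$)
$u{\left(135 \right)} - 49624 = \frac{45}{1522} - 49624 = - \frac{75527683}{1522}$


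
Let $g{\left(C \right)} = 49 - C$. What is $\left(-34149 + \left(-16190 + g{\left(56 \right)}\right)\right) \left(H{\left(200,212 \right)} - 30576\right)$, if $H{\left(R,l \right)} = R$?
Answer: $1529310096$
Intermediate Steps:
$\left(-34149 + \left(-16190 + g{\left(56 \right)}\right)\right) \left(H{\left(200,212 \right)} - 30576\right) = \left(-34149 + \left(-16190 + \left(49 - 56\right)\right)\right) \left(200 - 30576\right) = \left(-34149 + \left(-16190 + \left(49 - 56\right)\right)\right) \left(-30376\right) = \left(-34149 - 16197\right) \left(-30376\right) = \left(-50346\right) \left(-30376\right) = 1529310096$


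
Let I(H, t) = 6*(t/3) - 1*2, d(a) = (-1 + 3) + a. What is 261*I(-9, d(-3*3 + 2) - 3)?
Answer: -4698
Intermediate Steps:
d(a) = 2 + a
I(H, t) = -2 + 2*t (I(H, t) = 6*(t*(1/3)) - 2 = 6*(t/3) - 2 = 2*t - 2 = -2 + 2*t)
261*I(-9, d(-3*3 + 2) - 3) = 261*(-2 + 2*((2 + (-3*3 + 2)) - 3)) = 261*(-2 + 2*((2 + (-9 + 2)) - 3)) = 261*(-2 + 2*((2 - 7) - 3)) = 261*(-2 + 2*(-5 - 3)) = 261*(-2 + 2*(-8)) = 261*(-2 - 16) = 261*(-18) = -4698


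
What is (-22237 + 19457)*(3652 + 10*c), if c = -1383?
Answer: 28294840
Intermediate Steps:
(-22237 + 19457)*(3652 + 10*c) = (-22237 + 19457)*(3652 + 10*(-1383)) = -2780*(3652 - 13830) = -2780*(-10178) = 28294840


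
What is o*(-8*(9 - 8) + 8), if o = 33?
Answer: 0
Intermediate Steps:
o*(-8*(9 - 8) + 8) = 33*(-8*(9 - 8) + 8) = 33*(-8*1 + 8) = 33*(-8 + 8) = 33*0 = 0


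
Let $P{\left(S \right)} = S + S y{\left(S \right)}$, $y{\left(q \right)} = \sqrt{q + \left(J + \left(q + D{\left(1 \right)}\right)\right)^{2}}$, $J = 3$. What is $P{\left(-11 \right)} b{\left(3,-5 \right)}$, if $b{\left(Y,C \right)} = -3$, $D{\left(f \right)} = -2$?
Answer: $33 + 33 \sqrt{89} \approx 344.32$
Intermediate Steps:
$y{\left(q \right)} = \sqrt{q + \left(1 + q\right)^{2}}$ ($y{\left(q \right)} = \sqrt{q + \left(3 + \left(q - 2\right)\right)^{2}} = \sqrt{q + \left(3 + \left(-2 + q\right)\right)^{2}} = \sqrt{q + \left(1 + q\right)^{2}}$)
$P{\left(S \right)} = S + S \sqrt{S + \left(1 + S\right)^{2}}$
$P{\left(-11 \right)} b{\left(3,-5 \right)} = - 11 \left(1 + \sqrt{-11 + \left(1 - 11\right)^{2}}\right) \left(-3\right) = - 11 \left(1 + \sqrt{-11 + \left(-10\right)^{2}}\right) \left(-3\right) = - 11 \left(1 + \sqrt{-11 + 100}\right) \left(-3\right) = - 11 \left(1 + \sqrt{89}\right) \left(-3\right) = \left(-11 - 11 \sqrt{89}\right) \left(-3\right) = 33 + 33 \sqrt{89}$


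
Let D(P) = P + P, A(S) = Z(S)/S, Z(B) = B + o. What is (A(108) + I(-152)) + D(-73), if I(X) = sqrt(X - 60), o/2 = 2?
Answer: -3914/27 + 2*I*sqrt(53) ≈ -144.96 + 14.56*I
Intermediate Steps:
o = 4 (o = 2*2 = 4)
Z(B) = 4 + B (Z(B) = B + 4 = 4 + B)
I(X) = sqrt(-60 + X)
A(S) = (4 + S)/S
D(P) = 2*P
(A(108) + I(-152)) + D(-73) = ((4 + 108)/108 + sqrt(-60 - 152)) + 2*(-73) = ((1/108)*112 + sqrt(-212)) - 146 = (28/27 + 2*I*sqrt(53)) - 146 = -3914/27 + 2*I*sqrt(53)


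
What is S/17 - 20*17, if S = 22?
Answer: -5758/17 ≈ -338.71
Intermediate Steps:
S/17 - 20*17 = 22/17 - 20*17 = 22*(1/17) - 340 = 22/17 - 340 = -5758/17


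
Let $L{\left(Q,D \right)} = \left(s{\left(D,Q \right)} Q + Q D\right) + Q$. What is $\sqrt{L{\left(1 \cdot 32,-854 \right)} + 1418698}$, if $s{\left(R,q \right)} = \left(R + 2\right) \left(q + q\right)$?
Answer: $i \sqrt{353494} \approx 594.55 i$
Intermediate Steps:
$s{\left(R,q \right)} = 2 q \left(2 + R\right)$ ($s{\left(R,q \right)} = \left(2 + R\right) 2 q = 2 q \left(2 + R\right)$)
$L{\left(Q,D \right)} = Q + D Q + 2 Q^{2} \left(2 + D\right)$ ($L{\left(Q,D \right)} = \left(2 Q \left(2 + D\right) Q + Q D\right) + Q = \left(2 Q^{2} \left(2 + D\right) + D Q\right) + Q = \left(D Q + 2 Q^{2} \left(2 + D\right)\right) + Q = Q + D Q + 2 Q^{2} \left(2 + D\right)$)
$\sqrt{L{\left(1 \cdot 32,-854 \right)} + 1418698} = \sqrt{1 \cdot 32 \left(1 - 854 + 2 \cdot 1 \cdot 32 \left(2 - 854\right)\right) + 1418698} = \sqrt{32 \left(1 - 854 + 2 \cdot 32 \left(-852\right)\right) + 1418698} = \sqrt{32 \left(1 - 854 - 54528\right) + 1418698} = \sqrt{32 \left(-55381\right) + 1418698} = \sqrt{-1772192 + 1418698} = \sqrt{-353494} = i \sqrt{353494}$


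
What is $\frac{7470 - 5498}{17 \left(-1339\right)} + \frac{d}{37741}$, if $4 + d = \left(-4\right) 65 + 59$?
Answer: $- \frac{4652451}{50535199} \approx -0.092064$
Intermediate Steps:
$d = -205$ ($d = -4 + \left(\left(-4\right) 65 + 59\right) = -4 + \left(-260 + 59\right) = -4 - 201 = -205$)
$\frac{7470 - 5498}{17 \left(-1339\right)} + \frac{d}{37741} = \frac{7470 - 5498}{17 \left(-1339\right)} - \frac{205}{37741} = \frac{1972}{-22763} - \frac{205}{37741} = 1972 \left(- \frac{1}{22763}\right) - \frac{205}{37741} = - \frac{116}{1339} - \frac{205}{37741} = - \frac{4652451}{50535199}$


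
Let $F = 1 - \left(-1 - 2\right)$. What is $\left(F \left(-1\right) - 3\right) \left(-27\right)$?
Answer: $189$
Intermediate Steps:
$F = 4$ ($F = 1 - -3 = 1 + 3 = 4$)
$\left(F \left(-1\right) - 3\right) \left(-27\right) = \left(4 \left(-1\right) - 3\right) \left(-27\right) = \left(-4 - 3\right) \left(-27\right) = \left(-7\right) \left(-27\right) = 189$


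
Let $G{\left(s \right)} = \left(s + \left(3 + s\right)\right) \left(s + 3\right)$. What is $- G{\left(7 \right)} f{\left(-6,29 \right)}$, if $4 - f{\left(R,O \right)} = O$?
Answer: $4250$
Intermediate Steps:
$f{\left(R,O \right)} = 4 - O$
$G{\left(s \right)} = \left(3 + s\right) \left(3 + 2 s\right)$ ($G{\left(s \right)} = \left(3 + 2 s\right) \left(3 + s\right) = \left(3 + s\right) \left(3 + 2 s\right)$)
$- G{\left(7 \right)} f{\left(-6,29 \right)} = - \left(9 + 2 \cdot 7^{2} + 9 \cdot 7\right) \left(4 - 29\right) = - \left(9 + 2 \cdot 49 + 63\right) \left(4 - 29\right) = - \left(9 + 98 + 63\right) \left(-25\right) = - 170 \left(-25\right) = \left(-1\right) \left(-4250\right) = 4250$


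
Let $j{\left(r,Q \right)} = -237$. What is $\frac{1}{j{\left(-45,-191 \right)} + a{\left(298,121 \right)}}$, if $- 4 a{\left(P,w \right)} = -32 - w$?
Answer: $- \frac{4}{795} \approx -0.0050314$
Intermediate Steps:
$a{\left(P,w \right)} = 8 + \frac{w}{4}$ ($a{\left(P,w \right)} = - \frac{-32 - w}{4} = 8 + \frac{w}{4}$)
$\frac{1}{j{\left(-45,-191 \right)} + a{\left(298,121 \right)}} = \frac{1}{-237 + \left(8 + \frac{1}{4} \cdot 121\right)} = \frac{1}{-237 + \left(8 + \frac{121}{4}\right)} = \frac{1}{-237 + \frac{153}{4}} = \frac{1}{- \frac{795}{4}} = - \frac{4}{795}$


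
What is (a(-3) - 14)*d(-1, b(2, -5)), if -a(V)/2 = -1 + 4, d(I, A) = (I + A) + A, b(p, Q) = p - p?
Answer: 20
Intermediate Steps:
b(p, Q) = 0
d(I, A) = I + 2*A (d(I, A) = (A + I) + A = I + 2*A)
a(V) = -6 (a(V) = -2*(-1 + 4) = -2*3 = -6)
(a(-3) - 14)*d(-1, b(2, -5)) = (-6 - 14)*(-1 + 2*0) = -20*(-1 + 0) = -20*(-1) = 20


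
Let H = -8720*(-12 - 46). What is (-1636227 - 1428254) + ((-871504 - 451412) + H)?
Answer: -3881637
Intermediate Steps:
H = 505760 (H = -8720*(-58) = 505760)
(-1636227 - 1428254) + ((-871504 - 451412) + H) = (-1636227 - 1428254) + ((-871504 - 451412) + 505760) = -3064481 + (-1322916 + 505760) = -3064481 - 817156 = -3881637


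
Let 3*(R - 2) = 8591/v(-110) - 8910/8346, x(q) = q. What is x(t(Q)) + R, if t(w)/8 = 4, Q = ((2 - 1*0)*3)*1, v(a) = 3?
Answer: 12371272/12519 ≈ 988.20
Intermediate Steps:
Q = 6 (Q = ((2 + 0)*3)*1 = (2*3)*1 = 6*1 = 6)
t(w) = 32 (t(w) = 8*4 = 32)
R = 11970664/12519 (R = 2 + (8591/3 - 8910/8346)/3 = 2 + (8591*(⅓) - 8910*1/8346)/3 = 2 + (8591/3 - 1485/1391)/3 = 2 + (⅓)*(11945626/4173) = 2 + 11945626/12519 = 11970664/12519 ≈ 956.20)
x(t(Q)) + R = 32 + 11970664/12519 = 12371272/12519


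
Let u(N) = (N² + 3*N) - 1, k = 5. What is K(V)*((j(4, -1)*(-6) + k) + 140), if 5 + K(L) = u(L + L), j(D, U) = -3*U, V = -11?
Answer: 52324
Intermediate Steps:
u(N) = -1 + N² + 3*N
K(L) = -6 + 4*L² + 6*L (K(L) = -5 + (-1 + (L + L)² + 3*(L + L)) = -5 + (-1 + (2*L)² + 3*(2*L)) = -5 + (-1 + 4*L² + 6*L) = -6 + 4*L² + 6*L)
K(V)*((j(4, -1)*(-6) + k) + 140) = (-6 + 4*(-11)² + 6*(-11))*((-3*(-1)*(-6) + 5) + 140) = (-6 + 4*121 - 66)*((3*(-6) + 5) + 140) = (-6 + 484 - 66)*((-18 + 5) + 140) = 412*(-13 + 140) = 412*127 = 52324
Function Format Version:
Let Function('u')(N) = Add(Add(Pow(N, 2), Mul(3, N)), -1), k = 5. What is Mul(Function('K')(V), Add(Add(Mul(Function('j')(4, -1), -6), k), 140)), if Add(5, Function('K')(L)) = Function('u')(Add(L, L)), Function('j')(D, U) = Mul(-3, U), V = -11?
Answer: 52324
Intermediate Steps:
Function('u')(N) = Add(-1, Pow(N, 2), Mul(3, N))
Function('K')(L) = Add(-6, Mul(4, Pow(L, 2)), Mul(6, L)) (Function('K')(L) = Add(-5, Add(-1, Pow(Add(L, L), 2), Mul(3, Add(L, L)))) = Add(-5, Add(-1, Pow(Mul(2, L), 2), Mul(3, Mul(2, L)))) = Add(-5, Add(-1, Mul(4, Pow(L, 2)), Mul(6, L))) = Add(-6, Mul(4, Pow(L, 2)), Mul(6, L)))
Mul(Function('K')(V), Add(Add(Mul(Function('j')(4, -1), -6), k), 140)) = Mul(Add(-6, Mul(4, Pow(-11, 2)), Mul(6, -11)), Add(Add(Mul(Mul(-3, -1), -6), 5), 140)) = Mul(Add(-6, Mul(4, 121), -66), Add(Add(Mul(3, -6), 5), 140)) = Mul(Add(-6, 484, -66), Add(Add(-18, 5), 140)) = Mul(412, Add(-13, 140)) = Mul(412, 127) = 52324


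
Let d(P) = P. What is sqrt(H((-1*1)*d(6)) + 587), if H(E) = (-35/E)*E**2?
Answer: sqrt(797) ≈ 28.231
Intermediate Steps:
H(E) = -35*E
sqrt(H((-1*1)*d(6)) + 587) = sqrt(-35*(-1*1)*6 + 587) = sqrt(-(-35)*6 + 587) = sqrt(-35*(-6) + 587) = sqrt(210 + 587) = sqrt(797)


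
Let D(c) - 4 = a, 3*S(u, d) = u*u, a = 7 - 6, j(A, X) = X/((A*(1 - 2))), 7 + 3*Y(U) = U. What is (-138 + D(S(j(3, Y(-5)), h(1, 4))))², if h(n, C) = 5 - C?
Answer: 17689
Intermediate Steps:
Y(U) = -7/3 + U/3
j(A, X) = -X/A (j(A, X) = X/((A*(-1))) = X/((-A)) = X*(-1/A) = -X/A)
a = 1
S(u, d) = u²/3 (S(u, d) = (u*u)/3 = u²/3)
D(c) = 5 (D(c) = 4 + 1 = 5)
(-138 + D(S(j(3, Y(-5)), h(1, 4))))² = (-138 + 5)² = (-133)² = 17689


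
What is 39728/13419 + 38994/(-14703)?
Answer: 20286766/65766519 ≈ 0.30847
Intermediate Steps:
39728/13419 + 38994/(-14703) = 39728*(1/13419) + 38994*(-1/14703) = 39728/13419 - 12998/4901 = 20286766/65766519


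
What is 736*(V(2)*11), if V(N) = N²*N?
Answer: 64768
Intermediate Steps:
V(N) = N³
736*(V(2)*11) = 736*(2³*11) = 736*(8*11) = 736*88 = 64768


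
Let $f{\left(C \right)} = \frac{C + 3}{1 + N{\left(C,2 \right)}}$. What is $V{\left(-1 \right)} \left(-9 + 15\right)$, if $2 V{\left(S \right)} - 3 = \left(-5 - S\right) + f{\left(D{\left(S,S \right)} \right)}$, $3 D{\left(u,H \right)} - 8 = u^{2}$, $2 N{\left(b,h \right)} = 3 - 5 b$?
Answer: $- \frac{33}{5} \approx -6.6$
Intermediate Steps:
$N{\left(b,h \right)} = \frac{3}{2} - \frac{5 b}{2}$ ($N{\left(b,h \right)} = \frac{3 - 5 b}{2} = \frac{3}{2} - \frac{5 b}{2}$)
$D{\left(u,H \right)} = \frac{8}{3} + \frac{u^{2}}{3}$
$f{\left(C \right)} = \frac{3 + C}{\frac{5}{2} - \frac{5 C}{2}}$ ($f{\left(C \right)} = \frac{C + 3}{1 - \left(- \frac{3}{2} + \frac{5 C}{2}\right)} = \frac{3 + C}{\frac{5}{2} - \frac{5 C}{2}}$)
$V{\left(S \right)} = -1 - \frac{S}{2} + \frac{- \frac{17}{3} - \frac{S^{2}}{3}}{5 \left(\frac{5}{3} + \frac{S^{2}}{3}\right)}$ ($V{\left(S \right)} = \frac{3}{2} + \frac{\left(-5 - S\right) + \frac{2 \left(-3 - \left(\frac{8}{3} + \frac{S^{2}}{3}\right)\right)}{5 \left(-1 + \left(\frac{8}{3} + \frac{S^{2}}{3}\right)\right)}}{2} = \frac{3}{2} + \frac{\left(-5 - S\right) + \frac{2 \left(-3 - \left(\frac{8}{3} + \frac{S^{2}}{3}\right)\right)}{5 \left(\frac{5}{3} + \frac{S^{2}}{3}\right)}}{2} = \frac{3}{2} + \frac{\left(-5 - S\right) + \frac{2 \left(- \frac{17}{3} - \frac{S^{2}}{3}\right)}{5 \left(\frac{5}{3} + \frac{S^{2}}{3}\right)}}{2} = \frac{3}{2} + \frac{-5 - S + \frac{2 \left(- \frac{17}{3} - \frac{S^{2}}{3}\right)}{5 \left(\frac{5}{3} + \frac{S^{2}}{3}\right)}}{2} = \frac{3}{2} - \left(\frac{5}{2} + \frac{S}{2} - \frac{- \frac{17}{3} - \frac{S^{2}}{3}}{5 \left(\frac{5}{3} + \frac{S^{2}}{3}\right)}\right) = -1 - \frac{S}{2} + \frac{- \frac{17}{3} - \frac{S^{2}}{3}}{5 \left(\frac{5}{3} + \frac{S^{2}}{3}\right)}$)
$V{\left(-1 \right)} \left(-9 + 15\right) = \frac{-84 - -25 - 12 \left(-1\right)^{2} - 5 \left(-1\right)^{3}}{10 \left(5 + \left(-1\right)^{2}\right)} \left(-9 + 15\right) = \frac{-84 + 25 - 12 - -5}{10 \left(5 + 1\right)} 6 = \frac{-84 + 25 - 12 + 5}{10 \cdot 6} \cdot 6 = \frac{1}{10} \cdot \frac{1}{6} \left(-66\right) 6 = \left(- \frac{11}{10}\right) 6 = - \frac{33}{5}$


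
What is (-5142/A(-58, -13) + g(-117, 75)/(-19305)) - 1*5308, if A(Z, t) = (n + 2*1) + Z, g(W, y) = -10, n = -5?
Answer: -1230292084/235521 ≈ -5223.7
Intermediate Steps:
A(Z, t) = -3 + Z (A(Z, t) = (-5 + 2*1) + Z = (-5 + 2) + Z = -3 + Z)
(-5142/A(-58, -13) + g(-117, 75)/(-19305)) - 1*5308 = (-5142/(-3 - 58) - 10/(-19305)) - 1*5308 = (-5142/(-61) - 10*(-1/19305)) - 5308 = (-5142*(-1/61) + 2/3861) - 5308 = (5142/61 + 2/3861) - 5308 = 19853384/235521 - 5308 = -1230292084/235521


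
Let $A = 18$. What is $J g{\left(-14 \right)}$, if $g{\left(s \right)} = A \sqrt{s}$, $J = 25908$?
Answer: $466344 i \sqrt{14} \approx 1.7449 \cdot 10^{6} i$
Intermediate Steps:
$g{\left(s \right)} = 18 \sqrt{s}$
$J g{\left(-14 \right)} = 25908 \cdot 18 \sqrt{-14} = 25908 \cdot 18 i \sqrt{14} = 466344 i \sqrt{14}$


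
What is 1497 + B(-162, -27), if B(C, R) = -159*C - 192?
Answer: 27063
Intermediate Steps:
B(C, R) = -192 - 159*C
1497 + B(-162, -27) = 1497 + (-192 - 159*(-162)) = 1497 + (-192 + 25758) = 1497 + 25566 = 27063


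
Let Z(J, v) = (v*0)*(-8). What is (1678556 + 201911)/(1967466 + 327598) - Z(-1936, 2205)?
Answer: 1880467/2295064 ≈ 0.81935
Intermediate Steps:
Z(J, v) = 0 (Z(J, v) = 0*(-8) = 0)
(1678556 + 201911)/(1967466 + 327598) - Z(-1936, 2205) = (1678556 + 201911)/(1967466 + 327598) - 1*0 = 1880467/2295064 + 0 = 1880467/2295064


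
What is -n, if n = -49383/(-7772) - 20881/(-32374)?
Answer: -880506187/125805364 ≈ -6.9990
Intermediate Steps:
n = 880506187/125805364 (n = -49383*(-1/7772) - 20881*(-1/32374) = 49383/7772 + 20881/32374 = 880506187/125805364 ≈ 6.9990)
-n = -1*880506187/125805364 = -880506187/125805364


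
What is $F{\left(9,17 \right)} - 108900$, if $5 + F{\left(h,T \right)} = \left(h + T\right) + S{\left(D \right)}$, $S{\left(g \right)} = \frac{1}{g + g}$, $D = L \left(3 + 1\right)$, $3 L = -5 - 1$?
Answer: $- \frac{1742065}{16} \approx -1.0888 \cdot 10^{5}$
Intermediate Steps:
$L = -2$ ($L = \frac{-5 - 1}{3} = \frac{1}{3} \left(-6\right) = -2$)
$D = -8$ ($D = - 2 \left(3 + 1\right) = \left(-2\right) 4 = -8$)
$S{\left(g \right)} = \frac{1}{2 g}$
$F{\left(h,T \right)} = - \frac{81}{16} + T + h$ ($F{\left(h,T \right)} = -5 + \left(\left(h + T\right) + \frac{1}{2 \left(-8\right)}\right) = -5 + \left(\left(T + h\right) + \frac{1}{2} \left(- \frac{1}{8}\right)\right) = -5 - \left(\frac{1}{16} - T - h\right) = -5 + \left(- \frac{1}{16} + T + h\right) = - \frac{81}{16} + T + h$)
$F{\left(9,17 \right)} - 108900 = \left(- \frac{81}{16} + 17 + 9\right) - 108900 = \frac{335}{16} - 108900 = - \frac{1742065}{16}$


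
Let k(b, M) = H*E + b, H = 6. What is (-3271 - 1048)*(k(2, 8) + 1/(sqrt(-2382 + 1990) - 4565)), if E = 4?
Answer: -2340144235163/20839617 + 60466*I*sqrt(2)/20839617 ≈ -1.1229e+5 + 0.0041033*I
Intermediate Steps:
k(b, M) = 24 + b (k(b, M) = 6*4 + b = 24 + b)
(-3271 - 1048)*(k(2, 8) + 1/(sqrt(-2382 + 1990) - 4565)) = (-3271 - 1048)*((24 + 2) + 1/(sqrt(-2382 + 1990) - 4565)) = -4319*(26 + 1/(sqrt(-392) - 4565)) = -4319*(26 + 1/(14*I*sqrt(2) - 4565)) = -4319*(26 + 1/(-4565 + 14*I*sqrt(2))) = -112294 - 4319/(-4565 + 14*I*sqrt(2))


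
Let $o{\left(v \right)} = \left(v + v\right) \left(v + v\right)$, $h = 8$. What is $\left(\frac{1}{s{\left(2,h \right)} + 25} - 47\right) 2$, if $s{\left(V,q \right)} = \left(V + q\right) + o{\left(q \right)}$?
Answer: $- \frac{27352}{291} \approx -93.993$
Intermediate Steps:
$o{\left(v \right)} = 4 v^{2}$ ($o{\left(v \right)} = 2 v 2 v = 4 v^{2}$)
$s{\left(V,q \right)} = V + q + 4 q^{2}$ ($s{\left(V,q \right)} = \left(V + q\right) + 4 q^{2} = V + q + 4 q^{2}$)
$\left(\frac{1}{s{\left(2,h \right)} + 25} - 47\right) 2 = \left(\frac{1}{\left(2 + 8 + 4 \cdot 8^{2}\right) + 25} - 47\right) 2 = \left(\frac{1}{\left(2 + 8 + 4 \cdot 64\right) + 25} - 47\right) 2 = \left(\frac{1}{\left(2 + 8 + 256\right) + 25} - 47\right) 2 = \left(\frac{1}{266 + 25} - 47\right) 2 = \left(\frac{1}{291} - 47\right) 2 = \left(- \frac{13676}{291}\right) 2 = - \frac{27352}{291}$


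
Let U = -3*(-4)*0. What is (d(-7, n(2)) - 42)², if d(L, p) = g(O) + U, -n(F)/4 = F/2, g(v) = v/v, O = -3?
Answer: 1681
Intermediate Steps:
g(v) = 1
U = 0 (U = 12*0 = 0)
n(F) = -2*F (n(F) = -4*F/2 = -2*F)
d(L, p) = 1 (d(L, p) = 1 + 0 = 1)
(d(-7, n(2)) - 42)² = (1 - 42)² = (-41)² = 1681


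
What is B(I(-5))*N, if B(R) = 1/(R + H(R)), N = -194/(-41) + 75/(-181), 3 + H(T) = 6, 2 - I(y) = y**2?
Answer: -32039/148420 ≈ -0.21587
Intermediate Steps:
I(y) = 2 - y**2
H(T) = 3 (H(T) = -3 + 6 = 3)
N = 32039/7421 (N = -194*(-1/41) + 75*(-1/181) = 194/41 - 75/181 = 32039/7421 ≈ 4.3173)
B(R) = 1/(3 + R) (B(R) = 1/(R + 3) = 1/(3 + R))
B(I(-5))*N = (32039/7421)/(3 + (2 - 1*(-5)**2)) = (32039/7421)/(3 + (2 - 1*25)) = (32039/7421)/(3 + (2 - 25)) = (32039/7421)/(3 - 23) = (32039/7421)/(-20) = -1/20*32039/7421 = -32039/148420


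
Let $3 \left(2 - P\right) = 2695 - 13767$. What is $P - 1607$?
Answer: $\frac{6257}{3} \approx 2085.7$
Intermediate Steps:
$P = \frac{11078}{3}$ ($P = 2 - \frac{2695 - 13767}{3} = 2 - - \frac{11072}{3} = 2 + \frac{11072}{3} = \frac{11078}{3} \approx 3692.7$)
$P - 1607 = \frac{11078}{3} - 1607 = \frac{6257}{3}$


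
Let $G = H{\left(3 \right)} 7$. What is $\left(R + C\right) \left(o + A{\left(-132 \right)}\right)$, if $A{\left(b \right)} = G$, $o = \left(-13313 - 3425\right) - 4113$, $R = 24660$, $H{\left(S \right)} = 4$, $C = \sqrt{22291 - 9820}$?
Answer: $-513495180 - 20823 \sqrt{12471} \approx -5.1582 \cdot 10^{8}$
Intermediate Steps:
$C = \sqrt{12471} \approx 111.67$
$G = 28$ ($G = 4 \cdot 7 = 28$)
$o = -20851$ ($o = -16738 - 4113 = -20851$)
$A{\left(b \right)} = 28$
$\left(R + C\right) \left(o + A{\left(-132 \right)}\right) = \left(24660 + \sqrt{12471}\right) \left(-20851 + 28\right) = \left(24660 + \sqrt{12471}\right) \left(-20823\right) = -513495180 - 20823 \sqrt{12471}$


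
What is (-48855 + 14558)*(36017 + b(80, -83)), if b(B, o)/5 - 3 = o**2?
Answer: -2417149669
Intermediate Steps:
b(B, o) = 15 + 5*o**2
(-48855 + 14558)*(36017 + b(80, -83)) = (-48855 + 14558)*(36017 + (15 + 5*(-83)**2)) = -34297*(36017 + (15 + 5*6889)) = -34297*(36017 + (15 + 34445)) = -34297*(36017 + 34460) = -34297*70477 = -2417149669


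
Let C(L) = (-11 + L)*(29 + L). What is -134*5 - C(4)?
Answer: -439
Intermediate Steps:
-134*5 - C(4) = -134*5 - (-319 + 4² + 18*4) = -670 - (-319 + 16 + 72) = -670 - 1*(-231) = -670 + 231 = -439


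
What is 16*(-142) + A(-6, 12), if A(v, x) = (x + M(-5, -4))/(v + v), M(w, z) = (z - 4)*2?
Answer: -6815/3 ≈ -2271.7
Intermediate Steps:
M(w, z) = -8 + 2*z (M(w, z) = (-4 + z)*2 = -8 + 2*z)
A(v, x) = (-16 + x)/(2*v) (A(v, x) = (x + (-8 + 2*(-4)))/(v + v) = (x + (-8 - 8))/((2*v)) = (x - 16)*(1/(2*v)) = (-16 + x)*(1/(2*v)) = (-16 + x)/(2*v))
16*(-142) + A(-6, 12) = 16*(-142) + (½)*(-16 + 12)/(-6) = -2272 + (½)*(-⅙)*(-4) = -2272 + ⅓ = -6815/3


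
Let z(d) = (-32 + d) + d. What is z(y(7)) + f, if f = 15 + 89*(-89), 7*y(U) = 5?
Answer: -55556/7 ≈ -7936.6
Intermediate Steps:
y(U) = 5/7 (y(U) = (⅐)*5 = 5/7)
f = -7906 (f = 15 - 7921 = -7906)
z(d) = -32 + 2*d
z(y(7)) + f = (-32 + 2*(5/7)) - 7906 = (-32 + 10/7) - 7906 = -214/7 - 7906 = -55556/7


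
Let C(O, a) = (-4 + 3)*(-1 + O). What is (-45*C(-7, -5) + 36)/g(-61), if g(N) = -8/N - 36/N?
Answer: -4941/11 ≈ -449.18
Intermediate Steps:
C(O, a) = 1 - O (C(O, a) = -(-1 + O) = 1 - O)
g(N) = -44/N
(-45*C(-7, -5) + 36)/g(-61) = (-45*(1 - 1*(-7)) + 36)/((-44/(-61))) = (-45*(1 + 7) + 36)/((-44*(-1/61))) = (-45*8 + 36)/(44/61) = (-360 + 36)*(61/44) = -324*61/44 = -4941/11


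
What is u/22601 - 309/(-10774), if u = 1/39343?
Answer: 274760073961/9580145374682 ≈ 0.028680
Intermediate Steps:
u = 1/39343 ≈ 2.5417e-5
u/22601 - 309/(-10774) = (1/39343)/22601 - 309/(-10774) = (1/39343)*(1/22601) - 309*(-1/10774) = 1/889191143 + 309/10774 = 274760073961/9580145374682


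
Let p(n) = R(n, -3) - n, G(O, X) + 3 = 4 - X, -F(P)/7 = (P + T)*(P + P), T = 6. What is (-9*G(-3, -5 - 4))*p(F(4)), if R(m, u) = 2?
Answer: -50580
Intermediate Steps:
F(P) = -14*P*(6 + P) (F(P) = -7*(P + 6)*(P + P) = -7*(6 + P)*2*P = -14*P*(6 + P))
G(O, X) = 1 - X (G(O, X) = -3 + (4 - X) = 1 - X)
p(n) = 2 - n
(-9*G(-3, -5 - 4))*p(F(4)) = (-9*(1 - (-5 - 4)))*(2 - (-14)*4*(6 + 4)) = (-9*(1 - 1*(-9)))*(2 - (-14)*4*10) = (-9*(1 + 9))*(2 - 1*(-560)) = (-9*10)*(2 + 560) = -90*562 = -50580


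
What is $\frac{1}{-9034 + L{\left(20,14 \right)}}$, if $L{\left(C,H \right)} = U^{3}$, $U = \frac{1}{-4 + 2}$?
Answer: $- \frac{8}{72273} \approx -0.00011069$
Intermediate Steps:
$U = - \frac{1}{2}$ ($U = \frac{1}{-2} = - \frac{1}{2} \approx -0.5$)
$L{\left(C,H \right)} = - \frac{1}{8}$ ($L{\left(C,H \right)} = \left(- \frac{1}{2}\right)^{3} = - \frac{1}{8}$)
$\frac{1}{-9034 + L{\left(20,14 \right)}} = \frac{1}{-9034 - \frac{1}{8}} = \frac{1}{- \frac{72273}{8}} = - \frac{8}{72273}$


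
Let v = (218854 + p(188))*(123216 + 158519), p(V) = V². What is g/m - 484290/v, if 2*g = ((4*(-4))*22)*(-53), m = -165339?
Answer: -66811853711215/1184099611697667 ≈ -0.056424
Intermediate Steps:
v = 71616473530 (v = (218854 + 188²)*(123216 + 158519) = (218854 + 35344)*281735 = 254198*281735 = 71616473530)
g = 9328 (g = (((4*(-4))*22)*(-53))/2 = (-16*22*(-53))/2 = (-352*(-53))/2 = (½)*18656 = 9328)
g/m - 484290/v = 9328/(-165339) - 484290/71616473530 = 9328*(-1/165339) - 484290*1/71616473530 = -9328/165339 - 48429/7161647353 = -66811853711215/1184099611697667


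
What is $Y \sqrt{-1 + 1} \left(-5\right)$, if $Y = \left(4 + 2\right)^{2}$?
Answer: $0$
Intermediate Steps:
$Y = 36$ ($Y = 6^{2} = 36$)
$Y \sqrt{-1 + 1} \left(-5\right) = 36 \sqrt{-1 + 1} \left(-5\right) = 36 \sqrt{0} \left(-5\right) = 36 \cdot 0 \left(-5\right) = 0 \left(-5\right) = 0$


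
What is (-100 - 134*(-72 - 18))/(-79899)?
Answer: -11960/79899 ≈ -0.14969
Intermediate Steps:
(-100 - 134*(-72 - 18))/(-79899) = (-100 - 134*(-90))*(-1/79899) = (-100 + 12060)*(-1/79899) = 11960*(-1/79899) = -11960/79899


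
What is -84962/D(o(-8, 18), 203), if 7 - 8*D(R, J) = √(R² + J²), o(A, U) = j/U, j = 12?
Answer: 10705212/92611 + 509772*√370885/92611 ≈ 3467.8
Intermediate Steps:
o(A, U) = 12/U
D(R, J) = 7/8 - √(J² + R²)/8 (D(R, J) = 7/8 - √(R² + J²)/8 = 7/8 - √(J² + R²)/8)
-84962/D(o(-8, 18), 203) = -84962/(7/8 - √(203² + (12/18)²)/8) = -84962/(7/8 - √(41209 + (12*(1/18))²)/8) = -84962/(7/8 - √(41209 + (⅔)²)/8) = -84962/(7/8 - √(41209 + 4/9)/8) = -84962/(7/8 - √370885/24)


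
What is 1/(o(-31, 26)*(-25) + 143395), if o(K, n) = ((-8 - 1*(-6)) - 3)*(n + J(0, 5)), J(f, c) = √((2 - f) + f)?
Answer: 29329/4300944955 - 5*√2/860188991 ≈ 6.8110e-6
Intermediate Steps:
J(f, c) = √2
o(K, n) = -5*n - 5*√2 (o(K, n) = ((-8 - 1*(-6)) - 3)*(n + √2) = ((-8 + 6) - 3)*(n + √2) = (-2 - 3)*(n + √2) = -5*(n + √2) = -5*n - 5*√2)
1/(o(-31, 26)*(-25) + 143395) = 1/((-5*26 - 5*√2)*(-25) + 143395) = 1/((-130 - 5*√2)*(-25) + 143395) = 1/((3250 + 125*√2) + 143395) = 1/(146645 + 125*√2)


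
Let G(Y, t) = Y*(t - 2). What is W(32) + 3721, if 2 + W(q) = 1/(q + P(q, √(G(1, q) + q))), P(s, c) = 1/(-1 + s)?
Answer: 3692998/993 ≈ 3719.0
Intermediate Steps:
G(Y, t) = Y*(-2 + t)
W(q) = -2 + 1/(q + 1/(-1 + q))
W(32) + 3721 = (-3 - 2*32² + 3*32)/(1 + 32² - 1*32) + 3721 = (-3 - 2*1024 + 96)/(1 + 1024 - 32) + 3721 = (-3 - 2048 + 96)/993 + 3721 = (1/993)*(-1955) + 3721 = -1955/993 + 3721 = 3692998/993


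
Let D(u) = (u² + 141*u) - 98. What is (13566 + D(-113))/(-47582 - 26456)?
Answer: -5152/37019 ≈ -0.13917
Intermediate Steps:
D(u) = -98 + u² + 141*u
(13566 + D(-113))/(-47582 - 26456) = (13566 + (-98 + (-113)² + 141*(-113)))/(-47582 - 26456) = (13566 + (-98 + 12769 - 15933))/(-74038) = (13566 - 3262)*(-1/74038) = 10304*(-1/74038) = -5152/37019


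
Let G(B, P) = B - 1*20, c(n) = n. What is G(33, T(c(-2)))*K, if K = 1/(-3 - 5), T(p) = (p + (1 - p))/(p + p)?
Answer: -13/8 ≈ -1.6250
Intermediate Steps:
T(p) = 1/(2*p)
K = -⅛ (K = 1/(-8) = -⅛ ≈ -0.12500)
G(B, P) = -20 + B (G(B, P) = B - 20 = -20 + B)
G(33, T(c(-2)))*K = (-20 + 33)*(-⅛) = 13*(-⅛) = -13/8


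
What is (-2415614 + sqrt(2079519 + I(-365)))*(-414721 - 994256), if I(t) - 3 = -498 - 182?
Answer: 3403544566878 - 1408977*sqrt(2078842) ≈ 3.4015e+12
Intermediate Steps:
I(t) = -677 (I(t) = 3 + (-498 - 182) = 3 - 680 = -677)
(-2415614 + sqrt(2079519 + I(-365)))*(-414721 - 994256) = (-2415614 + sqrt(2079519 - 677))*(-414721 - 994256) = (-2415614 + sqrt(2078842))*(-1408977) = 3403544566878 - 1408977*sqrt(2078842)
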